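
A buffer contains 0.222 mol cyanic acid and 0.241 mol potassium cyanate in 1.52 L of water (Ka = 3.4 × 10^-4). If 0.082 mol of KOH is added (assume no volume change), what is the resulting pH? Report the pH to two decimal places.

pH = 3.83

OH- converts HOCN to OCN-: HOCN → 0.14 mol, OCN- → 0.323 mol.
pKa = −log(3.4 × 10^-4) = 3.469
pH = pKa + log([A⁻]/[HA]) = 3.469 + log(0.323/0.14) = 3.469 +0.363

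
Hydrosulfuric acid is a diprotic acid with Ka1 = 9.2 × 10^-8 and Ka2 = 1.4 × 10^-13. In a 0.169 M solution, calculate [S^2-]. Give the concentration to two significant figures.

First ionization gives [H+] ≈ [HS-] = 1.25 × 10^-4 M.
Second step: Ka2 = [H+][S^2-]/[HS-] ≈ [S^2-] (since [H+] ≈ [HS-]).
So [S^2-] ≈ Ka2.

1.4 × 10^-13 M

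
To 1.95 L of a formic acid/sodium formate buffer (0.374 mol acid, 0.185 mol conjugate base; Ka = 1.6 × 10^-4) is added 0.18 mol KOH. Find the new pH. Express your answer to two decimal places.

OH- converts HCOOH to HCOO-: HCOOH → 0.194 mol, HCOO- → 0.365 mol.
pKa = −log(1.6 × 10^-4) = 3.796
Henderson–Hasselbalch with mole ratio 0.365/0.194: pH = 3.796 + (+0.274)

pH = 4.07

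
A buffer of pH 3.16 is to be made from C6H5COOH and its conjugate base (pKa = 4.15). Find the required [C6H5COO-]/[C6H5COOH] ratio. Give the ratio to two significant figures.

ratio = 0.10

pH = pKa + log(r) ⇒ log(r) = 3.16 − 4.15 = -0.99
r = [C6H5COO-]/[C6H5COOH] = 10^(-0.99) = 0.102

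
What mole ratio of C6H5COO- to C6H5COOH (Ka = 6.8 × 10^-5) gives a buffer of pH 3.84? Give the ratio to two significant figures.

ratio = 0.47

pKa = -log(6.8 × 10^-5) = 4.167
pH = pKa + log(r) ⇒ log(r) = 3.84 − 4.167 = -0.327
r = [C6H5COO-]/[C6H5COOH] = 10^(-0.327) = 0.471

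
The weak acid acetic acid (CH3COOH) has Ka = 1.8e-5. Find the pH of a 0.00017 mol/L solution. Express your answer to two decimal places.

CH3COOH ⇌ CH3COO- + H+
Ka = x²/(0.00017 − x) = 1.8 × 10^-5
x is not negligible relative to C₀; solve x² + 1.8e-05·x − 3.06e-09 = 0.
x = (−Ka + √(Ka² + 4·Ka·C₀))/2 = 4.70 × 10^-5 M
pH = −log[H+] = −log(4.70 × 10^-5) = 4.33

pH = 4.33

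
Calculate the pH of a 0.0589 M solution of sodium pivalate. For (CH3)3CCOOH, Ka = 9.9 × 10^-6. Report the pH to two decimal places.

pH = 8.89

(CH3)3CCOO- is the conjugate base of the weak acid (CH3)3CCOOH.
Kb = Kw/Ka = 1.0×10^-14 / 9.9 × 10^-6 = 1.01 × 10^-9
From the ICE table, Kb = x²/(0.0589 − x) = 1.01 × 10^-9.
Since Kb ≪ C₀, x ≈ √(Kb·C₀) = 7.71 × 10^-6 M.
Check: 0.013% ionized — well under 5%, approximation valid.
pOH = −log(7.71 × 10^-6) = 5.11; pH = 14.00 − 5.11 = 8.89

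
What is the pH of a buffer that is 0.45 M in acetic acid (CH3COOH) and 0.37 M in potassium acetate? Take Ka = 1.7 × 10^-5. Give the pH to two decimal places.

pH = 4.68

pKa = −log(1.7 × 10^-5) = 4.770
pH = pKa + log([A⁻]/[HA]) = 4.770 + log(0.37/0.45)
pH = 4.770 + (-0.085) = 4.68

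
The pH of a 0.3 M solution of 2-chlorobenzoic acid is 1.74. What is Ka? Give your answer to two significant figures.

Ka = 1.2 × 10^-3

[H+] = 10^(-1.74) = 1.82 × 10^-2 M
At equilibrium [HA] = 0.3 − 1.82 × 10^-2 = 2.82 × 10^-1 M
Ka = [H+][A-]/[HA] = (1.82 × 10^-2)² / 2.82 × 10^-1 = 1.2 × 10^-3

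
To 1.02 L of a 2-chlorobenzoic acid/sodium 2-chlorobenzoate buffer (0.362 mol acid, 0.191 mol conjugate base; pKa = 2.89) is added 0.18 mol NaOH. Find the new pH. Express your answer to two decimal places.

After neutralization: n(ClC6H4COOH) = 0.182 mol, n(ClC6H4COO-) = 0.371 mol.
pH = pKa + log([A⁻]/[HA]) = 2.89 + log(0.371/0.182) = 2.89 +0.309

pH = 3.20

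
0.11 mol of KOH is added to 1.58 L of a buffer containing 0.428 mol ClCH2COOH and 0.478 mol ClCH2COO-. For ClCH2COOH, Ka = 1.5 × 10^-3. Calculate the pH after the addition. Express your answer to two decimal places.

pH = 3.09

OH- converts ClCH2COOH to ClCH2COO-: ClCH2COOH → 0.318 mol, ClCH2COO- → 0.588 mol.
pKa = −log(1.5 × 10^-3) = 2.824
Henderson–Hasselbalch with mole ratio 0.588/0.318: pH = 2.824 + (+0.267)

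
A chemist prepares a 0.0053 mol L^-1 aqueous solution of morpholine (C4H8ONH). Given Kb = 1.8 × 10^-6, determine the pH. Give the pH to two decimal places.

pH = 9.99

C4H8ONH + H2O ⇌ C4H8ONH2+ + OH-
From the ICE table, Kb = [OH-]²/(0.0053 − [OH-]) = 1.8 × 10^-6.
Neglecting [OH-] in the denominator: [OH-] = √(1.8 × 10^-6 × 0.0053) = 9.77 × 10^-5 M
pOH = −log(9.77 × 10^-5) = 4.01; pH = 14.00 − 4.01 = 9.99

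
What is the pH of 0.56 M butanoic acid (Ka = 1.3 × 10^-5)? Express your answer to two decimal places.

pH = 2.57

CH3(CH2)2COOH ⇌ CH3(CH2)2COO- + H+
Ka = [H+]²/(0.56 − [H+]) = 1.3 × 10^-5
Assume [H+] ≪ 0.56: [H+] ≈ √(1.3 × 10^-5 × 0.56) = 2.70 × 10^-3 M
([H+]/C₀ = 0.48% < 5%, so the approximation holds.)
pH = −log[H+] = −log(2.70 × 10^-3) = 2.57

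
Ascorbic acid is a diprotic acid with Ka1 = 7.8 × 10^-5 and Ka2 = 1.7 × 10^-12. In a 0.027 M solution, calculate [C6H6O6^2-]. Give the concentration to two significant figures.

1.7 × 10^-12 M

First ionization gives [H+] ≈ [HC6H6O6-] = 1.41 × 10^-3 M.
Second step: Ka2 = [H+][C6H6O6^2-]/[HC6H6O6-] ≈ [C6H6O6^2-] (since [H+] ≈ [HC6H6O6-]).
So [C6H6O6^2-] ≈ Ka2.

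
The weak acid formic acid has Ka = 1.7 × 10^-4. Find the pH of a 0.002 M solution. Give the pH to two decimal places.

HCOOH ⇌ HCOO- + H+
Ka = [H+]²/(0.002 − [H+]) = 1.7 × 10^-4
[H+] is not negligible relative to C₀; solve [H+]² + 0.00017·[H+] − 3.4e-07 = 0.
[H+] = [−0.00017 + √(0.00017² + 1.36e-06)]/2 = 5.04 × 10^-4 M
pH = −log[H+] = −log(5.04 × 10^-4) = 3.30

pH = 3.30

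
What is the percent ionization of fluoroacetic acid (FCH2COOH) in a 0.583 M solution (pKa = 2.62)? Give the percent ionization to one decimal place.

FCH2COOH ⇌ FCH2COO- + H+; let x = [H+] at equilibrium.
Ka = 10^(−2.62) = 2.40 × 10^-3
Solve x² + 0.0024x − 0.0014 = 0 → x = 3.62 × 10^-2 M
% ionization = x/C₀ × 100% = 3.62 × 10^-2/0.583 × 100% = 6.2%

6.2%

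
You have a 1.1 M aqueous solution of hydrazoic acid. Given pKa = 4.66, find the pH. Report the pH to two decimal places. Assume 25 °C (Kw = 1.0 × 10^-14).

pH = 2.31

HN3 ⇌ N3- + H+
Ka = 10^(−4.66) = 2.19 × 10^-5
Ka = x²/(1.1 − x) = 2.19 × 10^-5
Assume x ≪ 1.1: x ≈ √(2.19 × 10^-5 × 1.1) = 4.91 × 10^-3 M
(x/C₀ = 0.45% < 5%, so the approximation holds.)
pH = −log(4.91 × 10^-3) = 2.31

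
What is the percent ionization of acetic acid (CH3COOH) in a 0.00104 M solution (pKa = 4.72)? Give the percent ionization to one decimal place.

CH3COOH ⇌ CH3COO- + H+; let x = [H+] at equilibrium.
Ka = 10^(−4.72) = 1.91 × 10^-5
Ka = x²/(C₀ − x); solving the quadratic gives x = 1.32 × 10^-4 M.
% ionization = x/C₀ × 100% = 1.32 × 10^-4/0.00104 × 100% = 12.7%

12.7%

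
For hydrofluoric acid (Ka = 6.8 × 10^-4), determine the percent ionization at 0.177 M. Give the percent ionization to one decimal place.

6.0%

HF ⇌ F- + H+; let x = [H+] at equilibrium.
Ka = x²/(C₀ − x); solving the quadratic gives x = 1.06 × 10^-2 M.
Fraction ionized = 1.06 × 10^-2 / 0.177 = 0.0599 → 6.0%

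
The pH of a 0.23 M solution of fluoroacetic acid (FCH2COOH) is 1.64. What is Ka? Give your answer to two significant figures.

[H+] = 10^(-1.64) = 2.29 × 10^-2 M
At equilibrium [HA] = 0.23 − 2.29 × 10^-2 = 2.07 × 10^-1 M
Ka = [H+][A-]/[HA] = (2.29 × 10^-2)² / 2.07 × 10^-1 = 2.5 × 10^-3

Ka = 2.5 × 10^-3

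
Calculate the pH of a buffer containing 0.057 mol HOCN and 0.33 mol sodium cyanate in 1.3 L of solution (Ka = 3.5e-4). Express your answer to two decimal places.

pH = 4.22

pKa = −log(3.5 × 10^-4) = 3.456
Henderson–Hasselbalch: pH = pKa + log([OCN-]/[HOCN]) = 3.456 + log(0.33/0.057)
pH = 3.456 + (+0.763) = 4.22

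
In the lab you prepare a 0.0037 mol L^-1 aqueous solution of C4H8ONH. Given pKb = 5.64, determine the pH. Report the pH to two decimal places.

pH = 9.96

C4H8ONH + H2O ⇌ C4H8ONH2+ + OH-
Kb = 10^(−5.64) = 2.29 × 10^-6
Let x = [OH-] at equilibrium. Kb = x²/(0.0037 − x).
Neglecting x in the denominator: x = √(2.29 × 10^-6 × 0.0037) = 9.20 × 10^-5 M
pOH = 4.04, so pH = 14.00 − pOH = 9.96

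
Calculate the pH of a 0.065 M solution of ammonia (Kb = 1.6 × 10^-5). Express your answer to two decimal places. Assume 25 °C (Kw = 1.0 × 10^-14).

pH = 11.01

NH3 + H2O ⇌ NH4+ + OH-
From the ICE table, Kb = [OH-]²/(0.065 − [OH-]) = 1.6 × 10^-5.
Neglecting [OH-] in the denominator: [OH-] = √(1.6 × 10^-5 × 0.065) = 1.02 × 10^-3 M
Check: 1.6% ionized — well under 5%, approximation valid.
pOH = 2.99, so pH = 14.00 − pOH = 11.01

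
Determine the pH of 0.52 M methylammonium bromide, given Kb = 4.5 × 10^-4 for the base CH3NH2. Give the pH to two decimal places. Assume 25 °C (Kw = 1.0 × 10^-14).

CH3NH3+ is the conjugate acid of the weak base CH3NH2.
Ka = Kw/Kb = 1.0×10^-14 / 4.5 × 10^-4 = 2.22 × 10^-11
From the ICE table, Ka = [H+]²/(0.52 − [H+]) = 2.22 × 10^-11.
Since Ka ≪ C₀, [H+] ≈ √(Ka·C₀) = 3.40 × 10^-6 M.
([H+]/C₀ = 0.00065% < 5%, so the approximation holds.)
pH = −log[H+] = −log(3.40 × 10^-6) = 5.47

pH = 5.47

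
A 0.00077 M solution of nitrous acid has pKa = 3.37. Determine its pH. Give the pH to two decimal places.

pH = 3.40

HNO2 ⇌ NO2- + H+
Ka = 10^(−3.37) = 4.27 × 10^-4
Ka = [H+]²/(0.00077 − [H+]) = 4.27 × 10^-4
Here C₀/Ka ≈ 1.8, so the small-[H+] approximation fails. Use the quadratic:
[H+] = (−Ka + √(Ka² + 4·Ka·C₀))/2 = 3.98 × 10^-4 M
pH = −log(3.98 × 10^-4) = 3.40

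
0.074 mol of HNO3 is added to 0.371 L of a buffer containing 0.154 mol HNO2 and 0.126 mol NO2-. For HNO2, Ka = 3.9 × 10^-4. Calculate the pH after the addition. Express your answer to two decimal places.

pH = 2.77

Added H+ converts NO2- to HNO2: HNO2 → 0.228 mol, NO2- → 0.052 mol.
pKa = −log(3.9 × 10^-4) = 3.409
Henderson–Hasselbalch with mole ratio 0.052/0.228: pH = 3.409 + (-0.642)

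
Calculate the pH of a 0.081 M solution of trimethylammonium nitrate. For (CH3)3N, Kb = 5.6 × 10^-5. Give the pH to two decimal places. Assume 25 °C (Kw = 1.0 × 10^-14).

pH = 5.42

(CH3)3NH+ is the conjugate acid of the weak base (CH3)3N.
Ka = Kw/Kb = 1.0×10^-14 / 5.6 × 10^-5 = 1.79 × 10^-10
From the ICE table, Ka = x²/(0.081 − x) = 1.79 × 10^-10.
Neglecting x in the denominator: x = √(1.79 × 10^-10 × 0.081) = 3.81 × 10^-6 M
pH = −log(3.81 × 10^-6) = 5.42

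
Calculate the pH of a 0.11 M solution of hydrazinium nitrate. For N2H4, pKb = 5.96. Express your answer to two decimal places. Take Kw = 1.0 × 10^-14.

N2H5+ is the conjugate acid of the weak base N2H4.
Kb = 10^(−5.96) = 1.10 × 10^-6
Ka = Kw/Kb = 1.0×10^-14 / 1.10 × 10^-6 = 9.09 × 10^-9
From the ICE table, Ka = [H+]²/(0.11 − [H+]) = 9.09 × 10^-9.
Since Ka ≪ C₀, [H+] ≈ √(Ka·C₀) = 3.16 × 10^-5 M.
([H+]/C₀ = 0.029% < 5%, so the approximation holds.)
pH = −log(3.16 × 10^-5) = 4.50

pH = 4.50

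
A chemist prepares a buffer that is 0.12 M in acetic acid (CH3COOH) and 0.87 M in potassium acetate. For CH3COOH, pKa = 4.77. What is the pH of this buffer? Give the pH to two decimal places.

pH = 5.63

Using pH = pKa + log([base]/[acid]) with [base]/[acid] = 0.87/0.12:
pH = 4.77 + (+0.860) = 5.63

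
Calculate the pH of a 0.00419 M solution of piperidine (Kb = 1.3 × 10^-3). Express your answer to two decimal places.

C5H10NH + H2O ⇌ C5H10NH2+ + OH-
Kb = x²/(0.00419 − x) = 1.3 × 10^-3
The 5% rule fails; solving x² + Kb·x − Kb·C₀ = 0 exactly:
x = [−0.0013 + √(0.0013² + 2.18e-05)]/2 = 1.77 × 10^-3 M
pOH = 2.75, so pH = 14.00 − pOH = 11.25

pH = 11.25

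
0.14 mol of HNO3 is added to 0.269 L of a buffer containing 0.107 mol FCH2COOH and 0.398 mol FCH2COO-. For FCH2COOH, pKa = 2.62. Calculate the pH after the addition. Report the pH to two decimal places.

After neutralization: n(FCH2COOH) = 0.247 mol, n(FCH2COO-) = 0.258 mol.
pH = pKa + log(n_FCH2COO-/n_FCH2COOH) = 2.62 + log(0.258/0.247) = 2.62 + (+0.019)

pH = 2.64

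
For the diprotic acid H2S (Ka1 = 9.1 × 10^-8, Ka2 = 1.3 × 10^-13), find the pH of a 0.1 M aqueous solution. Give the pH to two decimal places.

pH = 4.02

Since Ka1 ≫ Ka2, the first ionization dominates [H+].
Ka1 = x²/(0.1 − x) = 9.1 × 10^-8
x ≈ √(9.1 × 10^-8 × 0.1) = 9.54 × 10^-5 M
pH = −log(9.54 × 10^-5) = 4.02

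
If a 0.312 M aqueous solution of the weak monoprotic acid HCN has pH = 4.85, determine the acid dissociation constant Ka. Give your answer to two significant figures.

Ka = 6.4 × 10^-10

[H+] = 10^(-4.85) = 1.41 × 10^-5 M
At equilibrium [HA] = 0.312 − 1.41 × 10^-5 = 3.12 × 10^-1 M
Ka = [H+][A-]/[HA] = (1.41 × 10^-5)² / 3.12 × 10^-1 = 6.4 × 10^-10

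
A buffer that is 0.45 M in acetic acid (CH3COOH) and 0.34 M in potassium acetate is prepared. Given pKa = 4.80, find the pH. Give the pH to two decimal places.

Using pH = pKa + log([base]/[acid]) with [base]/[acid] = 0.34/0.45:
pH = 4.80 + (-0.122) = 4.68

pH = 4.68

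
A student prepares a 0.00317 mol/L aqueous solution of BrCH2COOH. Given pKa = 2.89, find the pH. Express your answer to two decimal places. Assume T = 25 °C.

pH = 2.83

BrCH2COOH ⇌ BrCH2COO- + H+
Ka = 10^(−2.89) = 1.29 × 10^-3
Ka = [H+]²/(0.00317 − [H+]) = 1.29 × 10^-3
Here C₀/Ka ≈ 2.46, so the small-[H+] approximation fails. Use the quadratic:
[H+] = (−Ka + √(Ka² + 4·Ka·C₀))/2 = 1.48 × 10^-3 M
pH = −log(1.48 × 10^-3) = 2.83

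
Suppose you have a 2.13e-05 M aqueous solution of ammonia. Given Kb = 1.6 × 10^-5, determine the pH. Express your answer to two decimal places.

NH3 + H2O ⇌ NH4+ + OH-
Let x = [OH-] at equilibrium. Kb = x²/(2.13e-05 − x).
The 5% rule fails; solving x² + Kb·x − Kb·C₀ = 0 exactly:
x = [−1.6e-05 + √(1.6e-05² + 1.36e-09)]/2 = 1.21 × 10^-5 M
pOH = −log(1.21 × 10^-5) = 4.92; pH = 14.00 − 4.92 = 9.08

pH = 9.08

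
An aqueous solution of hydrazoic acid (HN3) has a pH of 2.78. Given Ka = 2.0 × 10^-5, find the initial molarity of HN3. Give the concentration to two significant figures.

[H+] = 10^(-2.78) = 1.66 × 10^-3 M = x
Ka = x²/(C₀ − x) ⇒ C₀ = x + x²/Ka
C₀ = 1.66 × 10^-3 + (1.66 × 10^-3)²/(2.0 × 10^-5) = 1.39 × 10^-1 M

C₀ = 1.4 × 10^-1 M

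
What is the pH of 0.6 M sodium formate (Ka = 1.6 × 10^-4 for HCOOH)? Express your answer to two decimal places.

HCOO- is the conjugate base of the weak acid HCOOH.
Kb = Kw/Ka = 1.0×10^-14 / 1.6 × 10^-4 = 6.25 × 10^-11
From the ICE table, Kb = x²/(0.6 − x) = 6.25 × 10^-11.
Neglecting x in the denominator: x = √(6.25 × 10^-11 × 0.6) = 6.12 × 10^-6 M
pOH = −log(6.12 × 10^-6) = 5.21; pH = 14.00 − 5.21 = 8.79

pH = 8.79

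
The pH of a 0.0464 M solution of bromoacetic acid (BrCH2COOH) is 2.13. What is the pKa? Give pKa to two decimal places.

pKa = 2.85

[H+] = 10^(-2.13) = 7.41 × 10^-3 M
At equilibrium [HA] = 0.0464 − 7.41 × 10^-3 = 3.90 × 10^-2 M
Ka = [H+][A-]/[HA] = (7.41 × 10^-3)² / 3.90 × 10^-2 = 1.41 × 10^-3
pKa = -log(1.41 × 10^-3) = 2.85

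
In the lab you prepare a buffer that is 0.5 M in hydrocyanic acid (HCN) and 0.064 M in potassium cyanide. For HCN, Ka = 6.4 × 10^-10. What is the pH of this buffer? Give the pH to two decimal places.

pKa = −log(6.4 × 10^-10) = 9.194
Henderson–Hasselbalch: pH = pKa + log([CN-]/[HCN]) = 9.194 + log(0.064/0.5)
pH = 9.194 + (-0.893) = 8.30

pH = 8.30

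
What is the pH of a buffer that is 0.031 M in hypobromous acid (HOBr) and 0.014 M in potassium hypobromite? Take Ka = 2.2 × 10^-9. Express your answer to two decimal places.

pKa = −log(2.2 × 10^-9) = 8.658
Using pH = pKa + log([base]/[acid]) with [base]/[acid] = 0.014/0.031:
pH = 8.658 + (-0.345) = 8.31

pH = 8.31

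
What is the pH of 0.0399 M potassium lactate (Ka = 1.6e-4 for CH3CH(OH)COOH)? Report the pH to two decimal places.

CH3CH(OH)COO- is the conjugate base of the weak acid CH3CH(OH)COOH.
Kb = Kw/Ka = 1.0×10^-14 / 1.6 × 10^-4 = 6.25 × 10^-11
Kb = x²/(0.0399 − x) = 6.25 × 10^-11
Neglecting x in the denominator: x = √(6.25 × 10^-11 × 0.0399) = 1.58 × 10^-6 M
pOH = −log(1.58 × 10^-6) = 5.80; pH = 14.00 − 5.80 = 8.20

pH = 8.20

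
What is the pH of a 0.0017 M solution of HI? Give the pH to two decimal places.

HI is a strong acid and dissociates completely, so [H+] = 0.0017 M.
pH = -log(0.0017) = 2.77

pH = 2.77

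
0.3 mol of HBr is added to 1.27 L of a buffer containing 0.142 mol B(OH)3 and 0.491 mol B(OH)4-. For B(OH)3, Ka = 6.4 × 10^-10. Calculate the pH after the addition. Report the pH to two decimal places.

pH = 8.83

Added H+ converts B(OH)4- to B(OH)3: B(OH)3 → 0.442 mol, B(OH)4- → 0.191 mol.
pKa = −log(6.4 × 10^-10) = 9.194
pH = pKa + log(n_B(OH)4-/n_B(OH)3) = 9.194 + log(0.191/0.442) = 9.194 + (-0.364)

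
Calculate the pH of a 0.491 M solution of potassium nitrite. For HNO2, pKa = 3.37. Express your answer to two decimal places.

NO2- is the conjugate base of the weak acid HNO2.
Ka = 10^(−3.37) = 4.27 × 10^-4
Kb = Kw/Ka = 1.0×10^-14 / 4.27 × 10^-4 = 2.34 × 10^-11
Kb = x²/(0.491 − x) = 2.34 × 10^-11
Neglecting x in the denominator: x = √(2.34 × 10^-11 × 0.491) = 3.39 × 10^-6 M
(x/C₀ = 0.00069% < 5%, so the approximation holds.)
pOH = 5.47, so pH = 14.00 − pOH = 8.53

pH = 8.53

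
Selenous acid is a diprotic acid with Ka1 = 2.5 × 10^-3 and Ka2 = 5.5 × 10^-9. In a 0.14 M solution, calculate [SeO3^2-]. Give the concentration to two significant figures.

5.5 × 10^-9 M

First ionization gives [H+] ≈ [HSeO3-] = 1.75 × 10^-2 M.
Second step: Ka2 = [H+][SeO3^2-]/[HSeO3-] ≈ [SeO3^2-] (since [H+] ≈ [HSeO3-]).
So [SeO3^2-] ≈ Ka2.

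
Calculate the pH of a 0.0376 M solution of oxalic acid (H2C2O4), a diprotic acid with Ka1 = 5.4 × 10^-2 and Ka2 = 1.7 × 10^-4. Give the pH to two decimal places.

pH = 1.59

Since Ka1 ≫ Ka2, the first ionization dominates [H+].
Ka1 = x²/(0.0376 − x) = 5.4 × 10^-2
Solving the quadratic: x = (−Ka1 + √(Ka1² + 4·Ka1·C₀))/2 = 2.55 × 10^-2 M
pH = −log(2.55 × 10^-2) = 1.59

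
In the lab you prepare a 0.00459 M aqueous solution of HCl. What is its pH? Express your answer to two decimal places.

pH = 2.34

HCl is a strong acid and dissociates completely, so [H+] = 0.00459 M.
pH = -log(0.00459) = 2.34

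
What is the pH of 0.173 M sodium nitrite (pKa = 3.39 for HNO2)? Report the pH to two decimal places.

pH = 8.31

NO2- is the conjugate base of the weak acid HNO2.
Ka = 10^(−3.39) = 4.07 × 10^-4
Kb = Kw/Ka = 1.0×10^-14 / 4.07 × 10^-4 = 2.46 × 10^-11
Kb = [OH-]²/(0.173 − [OH-]) = 2.46 × 10^-11
Since Kb ≪ C₀, [OH-] ≈ √(Kb·C₀) = 2.06 × 10^-6 M.
Check: 0.0012% ionized — well under 5%, approximation valid.
pOH = −log(2.06 × 10^-6) = 5.69; pH = 14.00 − 5.69 = 8.31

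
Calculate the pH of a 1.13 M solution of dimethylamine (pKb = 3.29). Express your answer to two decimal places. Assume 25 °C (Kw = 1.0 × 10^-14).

(CH3)2NH + H2O ⇌ (CH3)2NH2+ + OH-
Kb = 10^(−3.29) = 5.13 × 10^-4
From the ICE table, Kb = [OH-]²/(1.13 − [OH-]) = 5.13 × 10^-4.
Since Kb ≪ C₀, [OH-] ≈ √(Kb·C₀) = 2.41 × 10^-2 M.
pOH = 1.62, so pH = 14.00 − pOH = 12.38

pH = 12.38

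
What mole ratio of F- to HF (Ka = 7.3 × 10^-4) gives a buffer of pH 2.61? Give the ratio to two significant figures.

ratio = 0.30

pKa = -log(7.3 × 10^-4) = 3.137
pH = pKa + log(r) ⇒ log(r) = 2.61 − 3.137 = -0.527
r = [F-]/[HF] = 10^(-0.527) = 0.297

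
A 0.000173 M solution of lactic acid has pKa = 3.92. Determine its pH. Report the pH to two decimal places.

pH = 4.02

CH3CH(OH)COOH ⇌ CH3CH(OH)COO- + H+
Ka = 10^(−3.92) = 1.20 × 10^-4
Ka = [H+]²/(0.000173 − [H+]) = 1.20 × 10^-4
Here C₀/Ka ≈ 1.44, so the small-[H+] approximation fails. Use the quadratic:
[H+] = (−Ka + √(Ka² + 4·Ka·C₀))/2 = 9.61 × 10^-5 M
pH = −log[H+] = −log(9.61 × 10^-5) = 4.02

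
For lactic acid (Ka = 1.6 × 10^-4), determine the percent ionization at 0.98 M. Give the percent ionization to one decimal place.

CH3CH(OH)COOH ⇌ CH3CH(OH)COO- + H+; let x = [H+] at equilibrium.
x ≈ √(Ka·C₀) = √(1.6 × 10^-4 × 0.98) = 1.25 × 10^-2 M
% ionization = x/C₀ × 100% = 1.25 × 10^-2/0.98 × 100% = 1.3%

1.3%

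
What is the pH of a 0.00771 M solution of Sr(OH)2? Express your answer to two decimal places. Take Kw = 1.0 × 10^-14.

Sr(OH)2 is a strong base (each formula unit releases 2 OH-); [OH-] = 0.0154 M.
pOH = -log(0.0154) = 1.81
pH = 14.00 - 1.81 = 12.19

pH = 12.19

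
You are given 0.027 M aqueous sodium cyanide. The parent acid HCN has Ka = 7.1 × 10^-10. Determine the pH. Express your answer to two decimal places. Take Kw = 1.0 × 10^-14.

pH = 10.79

CN- is the conjugate base of the weak acid HCN.
Kb = Kw/Ka = 1.0×10^-14 / 7.1 × 10^-10 = 1.41 × 10^-5
Let x = [OH-] at equilibrium. Kb = x²/(0.027 − x).
Since Kb ≪ C₀, x ≈ √(Kb·C₀) = 6.17 × 10^-4 M.
pOH = −log(6.17 × 10^-4) = 3.21; pH = 14.00 − 3.21 = 10.79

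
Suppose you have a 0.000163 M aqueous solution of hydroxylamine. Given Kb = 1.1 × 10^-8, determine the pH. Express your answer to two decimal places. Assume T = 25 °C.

NH2OH + H2O ⇌ NH3OH+ + OH-
Let x = [OH-] at equilibrium. Kb = x²/(0.000163 − x).
Assume x ≪ 0.000163: x ≈ √(1.1 × 10^-8 × 0.000163) = 1.34 × 10^-6 M
(x/C₀ = 0.82% < 5%, so the approximation holds.)
pOH = −log(1.34 × 10^-6) = 5.87; pH = 14.00 − 5.87 = 8.13

pH = 8.13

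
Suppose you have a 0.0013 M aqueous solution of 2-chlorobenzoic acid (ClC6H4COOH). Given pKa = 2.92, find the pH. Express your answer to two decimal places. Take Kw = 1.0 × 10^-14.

pH = 3.10

ClC6H4COOH ⇌ ClC6H4COO- + H+
Ka = 10^(−2.92) = 1.20 × 10^-3
Let x = [H+] at equilibrium. Ka = x²/(0.0013 − x).
The 5% rule fails; solving x² + Ka·x − Ka·C₀ = 0 exactly:
x = [−0.0012 + √(0.0012² + 6.24e-06)]/2 = 7.86 × 10^-4 M
pH = −log(7.86 × 10^-4) = 3.10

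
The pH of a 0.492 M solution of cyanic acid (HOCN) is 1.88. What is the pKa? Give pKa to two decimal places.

[H+] = 10^(-1.88) = 1.32 × 10^-2 M
At equilibrium [HA] = 0.492 − 1.32 × 10^-2 = 4.79 × 10^-1 M
Ka = [H+][A-]/[HA] = (1.32 × 10^-2)² / 4.79 × 10^-1 = 3.64 × 10^-4
pKa = -log(3.64 × 10^-4) = 3.44

pKa = 3.44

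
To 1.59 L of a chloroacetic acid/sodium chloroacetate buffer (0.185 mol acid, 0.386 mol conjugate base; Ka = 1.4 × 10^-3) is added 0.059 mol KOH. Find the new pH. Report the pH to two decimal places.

OH- converts ClCH2COOH to ClCH2COO-: ClCH2COOH → 0.126 mol, ClCH2COO- → 0.445 mol.
pKa = −log(1.4 × 10^-3) = 2.854
Henderson–Hasselbalch with mole ratio 0.445/0.126: pH = 2.854 + (+0.548)

pH = 3.40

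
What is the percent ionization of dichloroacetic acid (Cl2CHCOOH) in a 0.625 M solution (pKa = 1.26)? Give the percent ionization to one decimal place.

25.6%

Cl2CHCOOH ⇌ Cl2CHCOO- + H+; let x = [H+] at equilibrium.
Ka = 10^(−1.26) = 5.50 × 10^-2
Solve x² + 0.055x − 0.0344 = 0 → x = 1.60 × 10^-1 M
Fraction ionized = 1.60 × 10^-1 / 0.625 = 0.2560 → 25.6%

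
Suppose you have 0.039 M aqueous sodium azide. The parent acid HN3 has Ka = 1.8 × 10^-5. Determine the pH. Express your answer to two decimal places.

N3- is the conjugate base of the weak acid HN3.
Kb = Kw/Ka = 1.0×10^-14 / 1.8 × 10^-5 = 5.56 × 10^-10
From the ICE table, Kb = [OH-]²/(0.039 − [OH-]) = 5.56 × 10^-10.
Neglecting [OH-] in the denominator: [OH-] = √(5.56 × 10^-10 × 0.039) = 4.66 × 10^-6 M
Check: 0.012% ionized — well under 5%, approximation valid.
pOH = −log(4.66 × 10^-6) = 5.33; pH = 14.00 − 5.33 = 8.67

pH = 8.67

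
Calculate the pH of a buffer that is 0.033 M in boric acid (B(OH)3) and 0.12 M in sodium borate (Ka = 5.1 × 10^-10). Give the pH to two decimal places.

pKa = −log(5.1 × 10^-10) = 9.292
Using pH = pKa + log([base]/[acid]) with [base]/[acid] = 0.12/0.033:
pH = 9.292 + (+0.561) = 9.85

pH = 9.85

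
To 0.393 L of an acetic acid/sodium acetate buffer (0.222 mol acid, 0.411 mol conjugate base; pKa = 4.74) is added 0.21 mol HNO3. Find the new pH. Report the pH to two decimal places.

pH = 4.41

Added H+ converts CH3COO- to CH3COOH: CH3COOH → 0.432 mol, CH3COO- → 0.201 mol.
pH = pKa + log([A⁻]/[HA]) = 4.74 + log(0.201/0.432) = 4.74 -0.332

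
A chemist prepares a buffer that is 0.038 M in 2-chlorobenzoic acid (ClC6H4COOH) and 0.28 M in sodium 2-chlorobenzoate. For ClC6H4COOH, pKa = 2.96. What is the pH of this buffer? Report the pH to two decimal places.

pH = 3.83

Henderson–Hasselbalch: pH = pKa + log([ClC6H4COO-]/[ClC6H4COOH]) = 2.96 + log(0.28/0.038)
pH = 2.96 + (+0.867) = 3.83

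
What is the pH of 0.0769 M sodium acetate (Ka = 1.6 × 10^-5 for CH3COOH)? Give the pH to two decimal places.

CH3COO- is the conjugate base of the weak acid CH3COOH.
Kb = Kw/Ka = 1.0×10^-14 / 1.6 × 10^-5 = 6.25 × 10^-10
From the ICE table, Kb = [OH-]²/(0.0769 − [OH-]) = 6.25 × 10^-10.
Neglecting [OH-] in the denominator: [OH-] = √(6.25 × 10^-10 × 0.0769) = 6.93 × 10^-6 M
([OH-]/C₀ = 0.009% < 5%, so the approximation holds.)
pOH = 5.16, so pH = 14.00 − pOH = 8.84

pH = 8.84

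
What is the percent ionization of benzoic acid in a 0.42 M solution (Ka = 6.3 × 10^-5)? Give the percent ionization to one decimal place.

C6H5COOH ⇌ C6H5COO- + H+; let x = [H+] at equilibrium.
x ≈ √(Ka·C₀) = √(6.3 × 10^-5 × 0.42) = 5.14 × 10^-3 M
Fraction ionized = 5.14 × 10^-3 / 0.42 = 0.0122 → 1.2%

1.2%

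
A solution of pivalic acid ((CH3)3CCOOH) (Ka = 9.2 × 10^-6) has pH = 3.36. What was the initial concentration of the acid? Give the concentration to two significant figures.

[H+] = 10^(-3.36) = 4.37 × 10^-4 M = x
Ka = x²/(C₀ − x) ⇒ C₀ = x + x²/Ka
C₀ = 4.37 × 10^-4 + (4.37 × 10^-4)²/(9.2 × 10^-6) = 2.12 × 10^-2 M

C₀ = 2.1 × 10^-2 M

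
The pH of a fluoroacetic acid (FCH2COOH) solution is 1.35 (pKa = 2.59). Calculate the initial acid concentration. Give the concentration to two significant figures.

C₀ = 8.2 × 10^-1 M

[H+] = 10^(-1.35) = 4.47 × 10^-2 M = x
Ka = 10^(−2.59) = 2.57 × 10^-3
Ka = x²/(C₀ − x) ⇒ C₀ = x + x²/Ka
C₀ = 4.47 × 10^-2 + (4.47 × 10^-2)²/(2.57 × 10^-3) = 8.22 × 10^-1 M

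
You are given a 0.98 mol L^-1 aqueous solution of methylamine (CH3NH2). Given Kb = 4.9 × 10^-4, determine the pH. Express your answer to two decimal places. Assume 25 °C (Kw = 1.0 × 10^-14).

CH3NH2 + H2O ⇌ CH3NH3+ + OH-
From the ICE table, Kb = [OH-]²/(0.98 − [OH-]) = 4.9 × 10^-4.
Neglecting [OH-] in the denominator: [OH-] = √(4.9 × 10^-4 × 0.98) = 2.19 × 10^-2 M
pOH = 1.66, so pH = 14.00 − pOH = 12.34

pH = 12.34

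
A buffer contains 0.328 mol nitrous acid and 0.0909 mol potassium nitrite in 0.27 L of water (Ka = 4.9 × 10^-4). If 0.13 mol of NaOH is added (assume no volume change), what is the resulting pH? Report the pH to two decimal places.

OH- converts HNO2 to NO2-: HNO2 → 0.198 mol, NO2- → 0.221 mol.
pKa = −log(4.9 × 10^-4) = 3.310
Henderson–Hasselbalch with mole ratio 0.221/0.198: pH = 3.310 + (+0.048)

pH = 3.36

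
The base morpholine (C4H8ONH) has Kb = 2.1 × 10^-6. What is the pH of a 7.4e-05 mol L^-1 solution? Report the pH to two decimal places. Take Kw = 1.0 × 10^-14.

pH = 9.06

C4H8ONH + H2O ⇌ C4H8ONH2+ + OH-
Kb = [OH-]²/(7.4e-05 − [OH-]) = 2.1 × 10^-6
[OH-] is not negligible relative to C₀; solve [OH-]² + 2.1e-06·[OH-] − 1.55e-10 = 0.
[OH-] = [−2.1e-06 + √(2.1e-06² + 6.22e-10)]/2 = 1.15 × 10^-5 M
pOH = 4.94, so pH = 14.00 − pOH = 9.06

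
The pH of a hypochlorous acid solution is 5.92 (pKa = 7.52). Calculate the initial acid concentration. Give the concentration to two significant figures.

C₀ = 4.9 × 10^-5 M

[H+] = 10^(-5.92) = 1.20 × 10^-6 M = x
Ka = 10^(−7.52) = 3.02 × 10^-8
Ka = x²/(C₀ − x) ⇒ C₀ = x + x²/Ka
C₀ = 1.20 × 10^-6 + (1.20 × 10^-6)²/(3.02 × 10^-8) = 4.89 × 10^-5 M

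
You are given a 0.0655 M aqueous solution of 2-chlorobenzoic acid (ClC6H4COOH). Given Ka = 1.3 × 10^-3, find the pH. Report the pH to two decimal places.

pH = 2.07

ClC6H4COOH ⇌ ClC6H4COO- + H+
Let x = [H+] at equilibrium. Ka = x²/(0.0655 − x).
The 5% rule fails; solving x² + Ka·x − Ka·C₀ = 0 exactly:
x = [−0.0013 + √(0.0013² + 0.000341)]/2 = 8.60 × 10^-3 M
pH = −log(8.60 × 10^-3) = 2.07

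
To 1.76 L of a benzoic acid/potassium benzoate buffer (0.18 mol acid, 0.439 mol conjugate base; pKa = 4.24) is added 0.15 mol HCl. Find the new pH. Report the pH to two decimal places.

Added H+ converts C6H5COO- to C6H5COOH: C6H5COOH → 0.33 mol, C6H5COO- → 0.289 mol.
Henderson–Hasselbalch with mole ratio 0.289/0.33: pH = 4.24 + (-0.058)

pH = 4.18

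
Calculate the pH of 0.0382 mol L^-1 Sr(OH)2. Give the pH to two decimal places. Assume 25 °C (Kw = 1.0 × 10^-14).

pH = 12.88

Sr(OH)2 is a strong base (each formula unit releases 2 OH-); [OH-] = 0.0764 M.
pOH = -log(0.0764) = 1.12
pH = 14.00 - 1.12 = 12.88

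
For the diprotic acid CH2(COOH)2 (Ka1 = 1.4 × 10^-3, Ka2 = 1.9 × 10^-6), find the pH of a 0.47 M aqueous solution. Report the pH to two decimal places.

pH = 1.60

Since Ka1 ≫ Ka2, the first ionization dominates [H+].
Ka1 = x²/(0.47 − x) = 1.4 × 10^-3
Solving the quadratic: x = (−Ka1 + √(Ka1² + 4·Ka1·C₀))/2 = 2.50 × 10^-2 M
pH = −log(2.50 × 10^-2) = 1.60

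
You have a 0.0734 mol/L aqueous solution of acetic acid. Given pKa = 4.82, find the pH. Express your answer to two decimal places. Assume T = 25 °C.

pH = 2.98

CH3COOH ⇌ CH3COO- + H+
Ka = 10^(−4.82) = 1.51 × 10^-5
Ka = [H+]²/(0.0734 − [H+]) = 1.51 × 10^-5
Assume [H+] ≪ 0.0734: [H+] ≈ √(1.51 × 10^-5 × 0.0734) = 1.05 × 10^-3 M
([H+]/C₀ = 1.4% < 5%, so the approximation holds.)
pH = −log[H+] = −log(1.05 × 10^-3) = 2.98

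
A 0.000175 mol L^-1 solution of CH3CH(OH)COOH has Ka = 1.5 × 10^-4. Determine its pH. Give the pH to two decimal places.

CH3CH(OH)COOH ⇌ CH3CH(OH)COO- + H+
From the ICE table, Ka = [H+]²/(0.000175 − [H+]) = 1.5 × 10^-4.
The 5% rule fails; solving [H+]² + Ka·[H+] − Ka·C₀ = 0 exactly:
[H+] = [−0.00015 + √(0.00015² + 1.05e-07)]/2 = 1.04 × 10^-4 M
pH = −log(1.04 × 10^-4) = 3.98

pH = 3.98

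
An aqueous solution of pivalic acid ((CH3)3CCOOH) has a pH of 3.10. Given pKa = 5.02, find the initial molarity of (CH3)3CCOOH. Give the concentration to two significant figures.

[H+] = 10^(-3.10) = 7.94 × 10^-4 M = x
Ka = 10^(−5.02) = 9.55 × 10^-6
Ka = x²/(C₀ − x) ⇒ C₀ = x + x²/Ka
C₀ = 7.94 × 10^-4 + (7.94 × 10^-4)²/(9.55 × 10^-6) = 6.68 × 10^-2 M

C₀ = 6.7 × 10^-2 M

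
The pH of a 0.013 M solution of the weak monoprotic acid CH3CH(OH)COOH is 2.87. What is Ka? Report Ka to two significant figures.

Ka = 1.6 × 10^-4

[H+] = 10^(-2.87) = 1.35 × 10^-3 M
At equilibrium [HA] = 0.013 − 1.35 × 10^-3 = 1.16 × 10^-2 M
Ka = [H+][A-]/[HA] = (1.35 × 10^-3)² / 1.16 × 10^-2 = 1.6 × 10^-4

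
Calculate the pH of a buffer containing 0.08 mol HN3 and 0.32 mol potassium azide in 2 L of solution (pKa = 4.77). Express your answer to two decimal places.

pH = 5.37

pH = pKa + log([A⁻]/[HA]) = 4.77 + log(0.32/0.08)
pH = 4.77 + (+0.602) = 5.37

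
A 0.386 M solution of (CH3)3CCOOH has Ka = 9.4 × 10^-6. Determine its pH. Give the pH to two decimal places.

(CH3)3CCOOH ⇌ (CH3)3CCOO- + H+
Ka = [H+]²/(0.386 − [H+]) = 9.4 × 10^-6
Since Ka ≪ C₀, [H+] ≈ √(Ka·C₀) = 1.90 × 10^-3 M.
Check: 0.49% ionized — well under 5%, approximation valid.
pH = −log[H+] = −log(1.90 × 10^-3) = 2.72

pH = 2.72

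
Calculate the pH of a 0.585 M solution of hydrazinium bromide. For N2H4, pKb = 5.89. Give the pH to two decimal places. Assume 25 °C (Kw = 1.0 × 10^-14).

N2H5+ is the conjugate acid of the weak base N2H4.
Kb = 10^(−5.89) = 1.29 × 10^-6
Ka = Kw/Kb = 1.0×10^-14 / 1.29 × 10^-6 = 7.75 × 10^-9
Ka = [H+]²/(0.585 − [H+]) = 7.75 × 10^-9
Neglecting [H+] in the denominator: [H+] = √(7.75 × 10^-9 × 0.585) = 6.73 × 10^-5 M
([H+]/C₀ = 0.012% < 5%, so the approximation holds.)
pH = −log[H+] = −log(6.73 × 10^-5) = 4.17

pH = 4.17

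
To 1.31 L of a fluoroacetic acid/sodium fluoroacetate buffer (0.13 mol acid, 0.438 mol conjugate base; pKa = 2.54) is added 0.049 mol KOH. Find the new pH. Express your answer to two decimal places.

pH = 3.32

After neutralization: n(FCH2COOH) = 0.081 mol, n(FCH2COO-) = 0.487 mol.
pH = pKa + log(n_FCH2COO-/n_FCH2COOH) = 2.54 + log(0.487/0.081) = 2.54 + (+0.779)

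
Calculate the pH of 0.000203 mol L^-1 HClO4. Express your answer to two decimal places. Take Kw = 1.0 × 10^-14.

pH = 3.69

HClO4 is a strong acid and dissociates completely, so [H+] = 0.000203 M.
pH = -log(0.000203) = 3.69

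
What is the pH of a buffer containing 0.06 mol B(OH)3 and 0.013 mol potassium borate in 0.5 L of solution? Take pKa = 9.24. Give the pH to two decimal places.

pH = 8.58

pH = pKa + log([A⁻]/[HA]) = 9.24 + log(0.013/0.06)
pH = 9.24 + (-0.664) = 8.58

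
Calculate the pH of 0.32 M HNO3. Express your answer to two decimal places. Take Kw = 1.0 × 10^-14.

pH = 0.49

HNO3 is a strong acid and dissociates completely, so [H+] = 0.32 M.
pH = -log(0.32) = 0.49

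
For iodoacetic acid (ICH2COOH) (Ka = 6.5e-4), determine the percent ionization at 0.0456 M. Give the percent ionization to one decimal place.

ICH2COOH ⇌ ICH2COO- + H+; let x = [H+] at equilibrium.
Ka = x²/(C₀ − x); solving the quadratic gives x = 5.13 × 10^-3 M.
% ionization = x/C₀ × 100% = 5.13 × 10^-3/0.0456 × 100% = 11.2%

11.2%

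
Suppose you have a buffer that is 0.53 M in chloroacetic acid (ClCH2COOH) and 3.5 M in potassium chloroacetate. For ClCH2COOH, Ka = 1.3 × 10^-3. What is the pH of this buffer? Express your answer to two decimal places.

pKa = −log(1.3 × 10^-3) = 2.886
Using pH = pKa + log([base]/[acid]) with [base]/[acid] = 3.5/0.53:
pH = 2.886 + (+0.820) = 3.71

pH = 3.71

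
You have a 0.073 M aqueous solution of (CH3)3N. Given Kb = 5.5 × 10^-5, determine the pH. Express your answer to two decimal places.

(CH3)3N + H2O ⇌ (CH3)3NH+ + OH-
Kb = x²/(0.073 − x) = 5.5 × 10^-5
Since Kb ≪ C₀, x ≈ √(Kb·C₀) = 2.00 × 10^-3 M.
pOH = 2.70, so pH = 14.00 − pOH = 11.30

pH = 11.30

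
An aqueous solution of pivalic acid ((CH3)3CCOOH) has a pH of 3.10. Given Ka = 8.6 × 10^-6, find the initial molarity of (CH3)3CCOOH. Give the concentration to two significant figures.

C₀ = 7.4 × 10^-2 M

[H+] = 10^(-3.10) = 7.94 × 10^-4 M = x
Ka = x²/(C₀ − x) ⇒ C₀ = x + x²/Ka
C₀ = 7.94 × 10^-4 + (7.94 × 10^-4)²/(8.6 × 10^-6) = 7.41 × 10^-2 M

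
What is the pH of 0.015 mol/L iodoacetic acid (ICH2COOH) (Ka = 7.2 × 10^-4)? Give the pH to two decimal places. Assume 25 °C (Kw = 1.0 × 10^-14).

ICH2COOH ⇌ ICH2COO- + H+
Ka = [H+]²/(0.015 − [H+]) = 7.2 × 10^-4
[H+] is not negligible relative to C₀; solve [H+]² + 0.00072·[H+] − 1.08e-05 = 0.
[H+] = (−Ka + √(Ka² + 4·Ka·C₀))/2 = 2.95 × 10^-3 M
pH = −log[H+] = −log(2.95 × 10^-3) = 2.53

pH = 2.53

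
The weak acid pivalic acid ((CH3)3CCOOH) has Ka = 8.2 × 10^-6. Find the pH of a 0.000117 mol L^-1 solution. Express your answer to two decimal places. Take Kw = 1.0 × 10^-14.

pH = 4.57

(CH3)3CCOOH ⇌ (CH3)3CCOO- + H+
From the ICE table, Ka = [H+]²/(0.000117 − [H+]) = 8.2 × 10^-6.
The 5% rule fails; solving [H+]² + Ka·[H+] − Ka·C₀ = 0 exactly:
[H+] = (−Ka + √(Ka² + 4·Ka·C₀))/2 = 2.71 × 10^-5 M
pH = −log(2.71 × 10^-5) = 4.57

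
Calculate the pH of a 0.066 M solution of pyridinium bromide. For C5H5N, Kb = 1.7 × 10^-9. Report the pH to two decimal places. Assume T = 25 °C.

pH = 3.21

C5H5NH+ is the conjugate acid of the weak base C5H5N.
Ka = Kw/Kb = 1.0×10^-14 / 1.7 × 10^-9 = 5.88 × 10^-6
Ka = [H+]²/(0.066 − [H+]) = 5.88 × 10^-6
Since Ka ≪ C₀, [H+] ≈ √(Ka·C₀) = 6.23 × 10^-4 M.
pH = −log(6.23 × 10^-4) = 3.21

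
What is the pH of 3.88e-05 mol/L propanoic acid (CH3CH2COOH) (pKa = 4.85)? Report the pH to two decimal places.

CH3CH2COOH ⇌ CH3CH2COO- + H+
Ka = 10^(−4.85) = 1.41 × 10^-5
Ka = x²/(3.88e-05 − x) = 1.41 × 10^-5
The 5% rule fails; solving x² + Ka·x − Ka·C₀ = 0 exactly:
x = [−1.41e-05 + √(1.41e-05² + 2.19e-09)]/2 = 1.74 × 10^-5 M
pH = −log[H+] = −log(1.74 × 10^-5) = 4.76

pH = 4.76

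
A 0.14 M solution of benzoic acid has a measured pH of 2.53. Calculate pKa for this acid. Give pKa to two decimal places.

pKa = 4.20

[H+] = 10^(-2.53) = 2.95 × 10^-3 M
At equilibrium [HA] = 0.14 − 2.95 × 10^-3 = 1.37 × 10^-1 M
Ka = [H+][A-]/[HA] = (2.95 × 10^-3)² / 1.37 × 10^-1 = 6.35 × 10^-5
pKa = -log(6.35 × 10^-5) = 4.20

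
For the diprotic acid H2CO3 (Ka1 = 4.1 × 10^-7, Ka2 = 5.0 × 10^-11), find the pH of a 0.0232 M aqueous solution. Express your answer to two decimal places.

pH = 4.01

Since Ka1 ≫ Ka2, the first ionization dominates [H+].
Ka1 = x²/(0.0232 − x) = 4.1 × 10^-7
x ≈ √(4.1 × 10^-7 × 0.0232) = 9.75 × 10^-5 M
pH = −log(9.75 × 10^-5) = 4.01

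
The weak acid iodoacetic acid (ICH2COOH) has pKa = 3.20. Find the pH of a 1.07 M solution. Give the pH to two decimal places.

ICH2COOH ⇌ ICH2COO- + H+
Ka = 10^(−3.20) = 6.31 × 10^-4
From the ICE table, Ka = [H+]²/(1.07 − [H+]) = 6.31 × 10^-4.
Neglecting [H+] in the denominator: [H+] = √(6.31 × 10^-4 × 1.07) = 2.60 × 10^-2 M
Check: 2.4% ionized — well under 5%, approximation valid.
pH = −log(2.60 × 10^-2) = 1.59

pH = 1.59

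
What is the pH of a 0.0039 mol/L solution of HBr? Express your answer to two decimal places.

HBr is a strong acid and dissociates completely, so [H+] = 0.0039 M.
pH = -log(0.0039) = 2.41

pH = 2.41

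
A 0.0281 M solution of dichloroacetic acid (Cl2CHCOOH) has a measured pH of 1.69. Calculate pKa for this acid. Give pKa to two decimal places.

pKa = 1.27

[H+] = 10^(-1.69) = 2.04 × 10^-2 M
At equilibrium [HA] = 0.0281 − 2.04 × 10^-2 = 7.70 × 10^-3 M
Ka = [H+][A-]/[HA] = (2.04 × 10^-2)² / 7.70 × 10^-3 = 5.40 × 10^-2
pKa = -log(5.40 × 10^-2) = 1.27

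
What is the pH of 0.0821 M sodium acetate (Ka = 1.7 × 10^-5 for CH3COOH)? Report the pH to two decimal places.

CH3COO- is the conjugate base of the weak acid CH3COOH.
Kb = Kw/Ka = 1.0×10^-14 / 1.7 × 10^-5 = 5.88 × 10^-10
From the ICE table, Kb = [OH-]²/(0.0821 − [OH-]) = 5.88 × 10^-10.
Since Kb ≪ C₀, [OH-] ≈ √(Kb·C₀) = 6.95 × 10^-6 M.
pOH = 5.16, so pH = 14.00 − pOH = 8.84

pH = 8.84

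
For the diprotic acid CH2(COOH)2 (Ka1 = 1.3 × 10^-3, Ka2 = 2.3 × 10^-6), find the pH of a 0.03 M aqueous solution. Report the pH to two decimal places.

pH = 2.25

Ka1 ≫ Ka2, so treat the first dissociation as the only significant source of H+.
Ka1 = x²/(0.03 − x) = 1.3 × 10^-3
Solving the quadratic: x = (−Ka1 + √(Ka1² + 4·Ka1·C₀))/2 = 5.63 × 10^-3 M
pH = −log(5.63 × 10^-3) = 2.25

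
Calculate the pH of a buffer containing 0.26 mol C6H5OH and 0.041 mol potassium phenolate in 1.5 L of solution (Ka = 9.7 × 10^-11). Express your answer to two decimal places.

pKa = −log(9.7 × 10^-11) = 10.013
Henderson–Hasselbalch: pH = pKa + log([C6H5O-]/[C6H5OH]) = 10.013 + log(0.041/0.26)
pH = 10.013 + (-0.802) = 9.21

pH = 9.21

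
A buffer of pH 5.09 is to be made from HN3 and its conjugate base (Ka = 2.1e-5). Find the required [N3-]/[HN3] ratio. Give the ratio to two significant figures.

ratio = 2.6

pKa = -log(2.1 × 10^-5) = 4.678
pH = pKa + log(r) ⇒ log(r) = 5.09 − 4.678 = +0.412
r = [N3-]/[HN3] = 10^(+0.412) = 2.58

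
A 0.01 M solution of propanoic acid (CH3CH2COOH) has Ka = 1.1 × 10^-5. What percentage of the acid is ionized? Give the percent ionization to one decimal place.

3.3%

CH3CH2COOH ⇌ CH3CH2COO- + H+; let x = [H+] at equilibrium.
x ≈ √(Ka·C₀) = √(1.1 × 10^-5 × 0.01) = 3.32 × 10^-4 M
Fraction ionized = 3.32 × 10^-4 / 0.01 = 0.0332 → 3.3%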